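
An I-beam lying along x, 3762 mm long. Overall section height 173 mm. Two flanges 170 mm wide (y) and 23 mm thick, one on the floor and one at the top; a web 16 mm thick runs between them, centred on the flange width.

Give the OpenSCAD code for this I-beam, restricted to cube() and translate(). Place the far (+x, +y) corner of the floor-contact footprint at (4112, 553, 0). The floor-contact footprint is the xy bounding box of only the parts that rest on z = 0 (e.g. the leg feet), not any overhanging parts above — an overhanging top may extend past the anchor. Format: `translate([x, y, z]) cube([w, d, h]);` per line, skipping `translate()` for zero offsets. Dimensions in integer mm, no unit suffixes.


translate([350, 383, 0]) cube([3762, 170, 23]);
translate([350, 460, 23]) cube([3762, 16, 127]);
translate([350, 383, 150]) cube([3762, 170, 23]);


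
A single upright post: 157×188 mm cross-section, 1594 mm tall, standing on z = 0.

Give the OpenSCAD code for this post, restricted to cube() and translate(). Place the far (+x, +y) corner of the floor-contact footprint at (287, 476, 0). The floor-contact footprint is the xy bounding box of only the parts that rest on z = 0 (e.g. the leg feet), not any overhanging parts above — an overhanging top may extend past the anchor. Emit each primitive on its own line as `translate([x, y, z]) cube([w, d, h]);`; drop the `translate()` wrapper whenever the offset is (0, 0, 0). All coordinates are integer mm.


translate([130, 288, 0]) cube([157, 188, 1594]);


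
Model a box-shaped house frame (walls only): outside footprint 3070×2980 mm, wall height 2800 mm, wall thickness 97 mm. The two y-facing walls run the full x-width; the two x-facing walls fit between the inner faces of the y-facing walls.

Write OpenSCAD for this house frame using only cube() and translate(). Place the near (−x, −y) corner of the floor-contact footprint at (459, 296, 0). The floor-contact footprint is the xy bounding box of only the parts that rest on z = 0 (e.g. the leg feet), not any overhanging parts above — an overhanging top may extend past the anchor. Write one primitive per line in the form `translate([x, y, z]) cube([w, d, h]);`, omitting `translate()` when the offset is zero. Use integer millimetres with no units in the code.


translate([459, 296, 0]) cube([3070, 97, 2800]);
translate([459, 3179, 0]) cube([3070, 97, 2800]);
translate([459, 393, 0]) cube([97, 2786, 2800]);
translate([3432, 393, 0]) cube([97, 2786, 2800]);


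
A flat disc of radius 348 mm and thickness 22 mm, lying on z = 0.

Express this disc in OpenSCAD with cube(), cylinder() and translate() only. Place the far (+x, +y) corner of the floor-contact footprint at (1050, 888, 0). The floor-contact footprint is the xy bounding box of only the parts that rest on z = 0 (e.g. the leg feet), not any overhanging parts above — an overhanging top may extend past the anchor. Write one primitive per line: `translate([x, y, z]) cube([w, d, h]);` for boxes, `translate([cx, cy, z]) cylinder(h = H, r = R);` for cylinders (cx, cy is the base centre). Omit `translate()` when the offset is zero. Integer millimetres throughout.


translate([702, 540, 0]) cylinder(h = 22, r = 348);


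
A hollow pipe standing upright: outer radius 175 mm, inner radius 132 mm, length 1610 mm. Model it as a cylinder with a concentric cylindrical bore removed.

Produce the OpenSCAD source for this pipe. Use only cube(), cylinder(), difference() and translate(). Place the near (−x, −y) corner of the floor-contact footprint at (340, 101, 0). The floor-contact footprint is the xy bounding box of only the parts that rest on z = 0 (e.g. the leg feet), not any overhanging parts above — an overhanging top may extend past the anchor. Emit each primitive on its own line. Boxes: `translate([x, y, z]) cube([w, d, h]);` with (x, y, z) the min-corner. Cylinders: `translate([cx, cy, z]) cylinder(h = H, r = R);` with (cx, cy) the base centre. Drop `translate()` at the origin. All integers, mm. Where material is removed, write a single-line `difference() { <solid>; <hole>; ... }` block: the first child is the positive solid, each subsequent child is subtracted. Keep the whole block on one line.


difference() { translate([515, 276, 0]) cylinder(h = 1610, r = 175); translate([515, 276, 0]) cylinder(h = 1610, r = 132); }


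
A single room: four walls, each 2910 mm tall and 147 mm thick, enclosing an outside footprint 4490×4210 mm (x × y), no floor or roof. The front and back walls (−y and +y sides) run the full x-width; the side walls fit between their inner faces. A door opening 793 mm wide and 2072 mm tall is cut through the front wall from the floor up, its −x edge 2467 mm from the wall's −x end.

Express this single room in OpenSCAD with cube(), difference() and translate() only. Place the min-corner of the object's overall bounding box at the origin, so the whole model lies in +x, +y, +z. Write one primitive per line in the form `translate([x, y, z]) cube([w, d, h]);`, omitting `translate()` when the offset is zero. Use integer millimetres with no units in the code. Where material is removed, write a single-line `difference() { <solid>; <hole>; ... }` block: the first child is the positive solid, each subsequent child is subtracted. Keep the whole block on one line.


difference() { cube([4490, 147, 2910]); translate([2467, 0, 0]) cube([793, 147, 2072]); }
translate([0, 4063, 0]) cube([4490, 147, 2910]);
translate([0, 147, 0]) cube([147, 3916, 2910]);
translate([4343, 147, 0]) cube([147, 3916, 2910]);


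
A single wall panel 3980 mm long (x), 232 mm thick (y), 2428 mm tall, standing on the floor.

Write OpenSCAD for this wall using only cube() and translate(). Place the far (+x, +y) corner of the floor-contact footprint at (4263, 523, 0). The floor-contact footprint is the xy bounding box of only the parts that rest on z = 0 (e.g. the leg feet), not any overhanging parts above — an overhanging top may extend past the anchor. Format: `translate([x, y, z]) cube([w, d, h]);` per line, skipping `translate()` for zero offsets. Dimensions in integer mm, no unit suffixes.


translate([283, 291, 0]) cube([3980, 232, 2428]);


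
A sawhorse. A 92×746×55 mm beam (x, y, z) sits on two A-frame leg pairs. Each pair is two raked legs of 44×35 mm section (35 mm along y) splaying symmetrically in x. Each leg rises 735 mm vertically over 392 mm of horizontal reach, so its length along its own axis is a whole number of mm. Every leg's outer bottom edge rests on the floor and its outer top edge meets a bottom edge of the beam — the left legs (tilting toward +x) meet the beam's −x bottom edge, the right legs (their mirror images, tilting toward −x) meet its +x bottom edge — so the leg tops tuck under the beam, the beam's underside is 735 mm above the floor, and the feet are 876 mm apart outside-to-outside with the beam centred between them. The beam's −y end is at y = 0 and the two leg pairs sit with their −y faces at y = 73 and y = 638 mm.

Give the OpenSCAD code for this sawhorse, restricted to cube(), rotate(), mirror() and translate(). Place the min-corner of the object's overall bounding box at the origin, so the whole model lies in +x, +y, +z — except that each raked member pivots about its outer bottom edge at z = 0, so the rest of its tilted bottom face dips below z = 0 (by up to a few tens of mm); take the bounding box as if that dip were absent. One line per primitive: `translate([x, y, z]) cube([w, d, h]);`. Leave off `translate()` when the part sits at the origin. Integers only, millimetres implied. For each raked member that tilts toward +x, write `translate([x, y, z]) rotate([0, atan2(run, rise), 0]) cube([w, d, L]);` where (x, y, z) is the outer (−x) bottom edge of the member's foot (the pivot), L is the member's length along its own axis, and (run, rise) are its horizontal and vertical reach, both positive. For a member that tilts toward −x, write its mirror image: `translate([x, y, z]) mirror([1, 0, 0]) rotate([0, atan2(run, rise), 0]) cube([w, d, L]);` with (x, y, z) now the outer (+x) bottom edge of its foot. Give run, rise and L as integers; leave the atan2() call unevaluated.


// leg length = √(392² + 735²) = 833
// right-leg outer foot x = 2·392 + 92 = 876
// beam min-corner = (392, 0, 735)
translate([392, 0, 735]) cube([92, 746, 55]);
translate([0, 73, 0]) rotate([0, atan2(392, 735), 0]) cube([44, 35, 833]);
translate([876, 73, 0]) mirror([1, 0, 0]) rotate([0, atan2(392, 735), 0]) cube([44, 35, 833]);
translate([0, 638, 0]) rotate([0, atan2(392, 735), 0]) cube([44, 35, 833]);
translate([876, 638, 0]) mirror([1, 0, 0]) rotate([0, atan2(392, 735), 0]) cube([44, 35, 833]);


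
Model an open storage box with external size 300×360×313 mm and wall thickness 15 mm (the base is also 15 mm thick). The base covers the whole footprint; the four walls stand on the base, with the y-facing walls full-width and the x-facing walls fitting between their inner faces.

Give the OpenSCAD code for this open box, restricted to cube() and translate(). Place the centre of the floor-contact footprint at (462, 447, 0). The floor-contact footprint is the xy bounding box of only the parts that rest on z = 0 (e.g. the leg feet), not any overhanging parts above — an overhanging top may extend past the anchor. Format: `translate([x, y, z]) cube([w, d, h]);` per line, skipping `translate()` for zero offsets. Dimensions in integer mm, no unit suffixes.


translate([312, 267, 0]) cube([300, 360, 15]);
translate([312, 267, 15]) cube([300, 15, 298]);
translate([312, 612, 15]) cube([300, 15, 298]);
translate([312, 282, 15]) cube([15, 330, 298]);
translate([597, 282, 15]) cube([15, 330, 298]);


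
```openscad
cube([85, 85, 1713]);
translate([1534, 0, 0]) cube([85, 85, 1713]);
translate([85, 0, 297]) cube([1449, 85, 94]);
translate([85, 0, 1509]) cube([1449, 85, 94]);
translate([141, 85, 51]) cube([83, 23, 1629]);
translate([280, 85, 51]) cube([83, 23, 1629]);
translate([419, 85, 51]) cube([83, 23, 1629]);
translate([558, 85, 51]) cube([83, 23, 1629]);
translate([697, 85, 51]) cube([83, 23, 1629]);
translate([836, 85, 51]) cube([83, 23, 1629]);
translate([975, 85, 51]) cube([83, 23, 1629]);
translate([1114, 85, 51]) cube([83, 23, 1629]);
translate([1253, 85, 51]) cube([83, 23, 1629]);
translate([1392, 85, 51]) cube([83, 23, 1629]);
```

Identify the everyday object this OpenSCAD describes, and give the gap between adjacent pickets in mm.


A fence section. The picket gap is 56 mm.

Two posts, two rails, 10 pickets — a fence section. Span 1449 mm holds 10 pickets of 83 mm with 11 equal gaps: ⌊(1449 − 10·83) / 11⌋ = 56 mm.


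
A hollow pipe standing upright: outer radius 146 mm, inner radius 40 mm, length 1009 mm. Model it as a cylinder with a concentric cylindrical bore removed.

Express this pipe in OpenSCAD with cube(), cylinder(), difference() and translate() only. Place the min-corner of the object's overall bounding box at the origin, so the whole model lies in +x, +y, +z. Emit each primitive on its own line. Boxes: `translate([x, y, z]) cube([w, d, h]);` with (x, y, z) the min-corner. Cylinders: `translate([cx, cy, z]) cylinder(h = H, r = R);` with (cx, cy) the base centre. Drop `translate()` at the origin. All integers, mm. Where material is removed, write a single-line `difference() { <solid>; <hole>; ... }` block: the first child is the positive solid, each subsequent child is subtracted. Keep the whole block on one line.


difference() { translate([146, 146, 0]) cylinder(h = 1009, r = 146); translate([146, 146, 0]) cylinder(h = 1009, r = 40); }


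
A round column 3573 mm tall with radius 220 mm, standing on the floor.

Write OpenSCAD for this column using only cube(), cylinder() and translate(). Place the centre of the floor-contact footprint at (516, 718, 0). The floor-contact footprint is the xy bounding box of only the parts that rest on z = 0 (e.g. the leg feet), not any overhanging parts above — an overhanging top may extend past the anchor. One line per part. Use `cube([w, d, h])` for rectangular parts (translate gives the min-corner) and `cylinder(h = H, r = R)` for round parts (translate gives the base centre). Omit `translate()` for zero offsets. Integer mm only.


translate([516, 718, 0]) cylinder(h = 3573, r = 220);


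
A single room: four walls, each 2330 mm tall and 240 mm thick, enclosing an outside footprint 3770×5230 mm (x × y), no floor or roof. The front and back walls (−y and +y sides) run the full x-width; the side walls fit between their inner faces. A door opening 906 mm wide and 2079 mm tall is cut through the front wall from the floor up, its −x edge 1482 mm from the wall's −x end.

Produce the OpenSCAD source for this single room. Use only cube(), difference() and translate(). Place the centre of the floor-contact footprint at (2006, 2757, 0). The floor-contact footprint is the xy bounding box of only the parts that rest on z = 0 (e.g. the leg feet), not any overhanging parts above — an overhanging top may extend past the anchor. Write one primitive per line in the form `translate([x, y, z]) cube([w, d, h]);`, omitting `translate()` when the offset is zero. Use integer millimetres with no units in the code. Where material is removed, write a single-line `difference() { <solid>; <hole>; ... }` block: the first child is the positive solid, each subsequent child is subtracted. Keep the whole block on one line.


difference() { translate([121, 142, 0]) cube([3770, 240, 2330]); translate([1603, 142, 0]) cube([906, 240, 2079]); }
translate([121, 5132, 0]) cube([3770, 240, 2330]);
translate([121, 382, 0]) cube([240, 4750, 2330]);
translate([3651, 382, 0]) cube([240, 4750, 2330]);


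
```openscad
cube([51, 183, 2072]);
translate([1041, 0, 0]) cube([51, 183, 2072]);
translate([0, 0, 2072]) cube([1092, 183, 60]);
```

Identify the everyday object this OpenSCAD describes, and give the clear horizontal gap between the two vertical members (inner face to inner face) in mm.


A door frame. The clear opening width is 990 mm.

Two 2072 mm tall posts with a header on top — a door frame. The left jamb is 51 mm wide at x = 0; the right jamb starts at x = 1041. The clear opening is 1041 − 51 = 990 mm.


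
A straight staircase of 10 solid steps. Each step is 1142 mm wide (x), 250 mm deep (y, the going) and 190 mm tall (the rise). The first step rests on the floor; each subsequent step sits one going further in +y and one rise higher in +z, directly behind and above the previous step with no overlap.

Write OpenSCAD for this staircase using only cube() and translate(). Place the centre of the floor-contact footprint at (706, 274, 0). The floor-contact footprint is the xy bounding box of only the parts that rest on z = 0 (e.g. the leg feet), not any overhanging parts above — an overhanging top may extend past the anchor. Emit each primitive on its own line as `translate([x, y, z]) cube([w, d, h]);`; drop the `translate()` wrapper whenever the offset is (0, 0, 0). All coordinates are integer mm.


translate([135, 149, 0]) cube([1142, 250, 190]);
translate([135, 399, 190]) cube([1142, 250, 190]);
translate([135, 649, 380]) cube([1142, 250, 190]);
translate([135, 899, 570]) cube([1142, 250, 190]);
translate([135, 1149, 760]) cube([1142, 250, 190]);
translate([135, 1399, 950]) cube([1142, 250, 190]);
translate([135, 1649, 1140]) cube([1142, 250, 190]);
translate([135, 1899, 1330]) cube([1142, 250, 190]);
translate([135, 2149, 1520]) cube([1142, 250, 190]);
translate([135, 2399, 1710]) cube([1142, 250, 190]);


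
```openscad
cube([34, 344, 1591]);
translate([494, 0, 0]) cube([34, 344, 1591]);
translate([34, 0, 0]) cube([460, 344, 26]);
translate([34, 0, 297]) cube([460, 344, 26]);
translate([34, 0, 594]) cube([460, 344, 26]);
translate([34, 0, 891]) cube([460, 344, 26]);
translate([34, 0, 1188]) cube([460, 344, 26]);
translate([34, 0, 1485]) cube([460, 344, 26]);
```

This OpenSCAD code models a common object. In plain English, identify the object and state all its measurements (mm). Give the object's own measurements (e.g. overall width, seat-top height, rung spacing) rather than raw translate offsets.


An open bookshelf. Two side panels, each 34 mm thick, 344 mm deep and 1591 mm tall, stand 528 mm apart (outside-to-outside). Between them sit 6 shelves, each 26 mm thick and 344 mm deep, spanning the full gap between the sides. The bottom shelf rests on the floor (its underside at z = 0) and the clear gap between one shelf's top and the next shelf's underside is 271 mm.


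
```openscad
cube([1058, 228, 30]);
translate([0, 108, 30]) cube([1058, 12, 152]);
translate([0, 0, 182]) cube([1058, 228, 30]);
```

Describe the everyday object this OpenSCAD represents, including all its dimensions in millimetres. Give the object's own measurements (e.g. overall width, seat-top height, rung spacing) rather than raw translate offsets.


An I-beam lying along x, 1058 mm long. Overall section height 212 mm. Two flanges 228 mm wide (y) and 30 mm thick, one on the floor and one at the top; a web 12 mm thick runs between them, centred on the flange width.


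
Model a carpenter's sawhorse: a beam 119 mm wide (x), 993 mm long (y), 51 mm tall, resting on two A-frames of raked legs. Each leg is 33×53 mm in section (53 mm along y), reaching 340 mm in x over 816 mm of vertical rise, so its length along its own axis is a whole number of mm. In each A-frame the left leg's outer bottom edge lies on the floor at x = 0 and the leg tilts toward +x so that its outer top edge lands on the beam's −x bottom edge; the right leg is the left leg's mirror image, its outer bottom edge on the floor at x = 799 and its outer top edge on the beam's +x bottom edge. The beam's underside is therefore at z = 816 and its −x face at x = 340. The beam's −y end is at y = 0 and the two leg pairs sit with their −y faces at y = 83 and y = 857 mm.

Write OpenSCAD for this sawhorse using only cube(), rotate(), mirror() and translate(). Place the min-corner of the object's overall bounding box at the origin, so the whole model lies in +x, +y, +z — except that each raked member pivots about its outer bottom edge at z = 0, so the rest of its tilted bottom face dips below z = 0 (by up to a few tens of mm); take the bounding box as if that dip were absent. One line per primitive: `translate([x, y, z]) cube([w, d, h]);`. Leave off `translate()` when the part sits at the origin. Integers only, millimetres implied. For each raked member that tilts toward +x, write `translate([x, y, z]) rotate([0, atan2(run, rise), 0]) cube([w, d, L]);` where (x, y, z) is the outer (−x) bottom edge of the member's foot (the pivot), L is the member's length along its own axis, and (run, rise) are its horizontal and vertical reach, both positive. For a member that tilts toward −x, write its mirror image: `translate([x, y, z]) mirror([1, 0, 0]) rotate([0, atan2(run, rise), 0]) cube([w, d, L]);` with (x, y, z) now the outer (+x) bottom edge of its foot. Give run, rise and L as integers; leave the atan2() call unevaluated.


translate([340, 0, 816]) cube([119, 993, 51]);
translate([0, 83, 0]) rotate([0, atan2(340, 816), 0]) cube([33, 53, 884]);
translate([799, 83, 0]) mirror([1, 0, 0]) rotate([0, atan2(340, 816), 0]) cube([33, 53, 884]);
translate([0, 857, 0]) rotate([0, atan2(340, 816), 0]) cube([33, 53, 884]);
translate([799, 857, 0]) mirror([1, 0, 0]) rotate([0, atan2(340, 816), 0]) cube([33, 53, 884]);


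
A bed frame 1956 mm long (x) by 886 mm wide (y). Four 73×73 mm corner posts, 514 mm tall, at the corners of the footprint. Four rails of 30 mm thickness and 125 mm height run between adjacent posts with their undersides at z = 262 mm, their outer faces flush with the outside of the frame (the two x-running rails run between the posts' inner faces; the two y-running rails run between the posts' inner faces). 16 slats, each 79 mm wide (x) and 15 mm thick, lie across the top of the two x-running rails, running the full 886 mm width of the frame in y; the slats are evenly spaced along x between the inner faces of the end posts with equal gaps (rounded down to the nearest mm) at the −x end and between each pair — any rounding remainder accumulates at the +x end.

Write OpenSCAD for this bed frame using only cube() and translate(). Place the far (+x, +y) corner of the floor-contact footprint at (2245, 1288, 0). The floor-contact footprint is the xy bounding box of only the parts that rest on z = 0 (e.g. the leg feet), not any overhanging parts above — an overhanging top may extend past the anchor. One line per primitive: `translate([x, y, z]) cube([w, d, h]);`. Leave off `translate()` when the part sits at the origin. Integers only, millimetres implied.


translate([289, 402, 0]) cube([73, 73, 514]);
translate([289, 1215, 0]) cube([73, 73, 514]);
translate([2172, 402, 0]) cube([73, 73, 514]);
translate([2172, 1215, 0]) cube([73, 73, 514]);
translate([362, 402, 262]) cube([1810, 30, 125]);
translate([362, 1258, 262]) cube([1810, 30, 125]);
translate([289, 475, 262]) cube([30, 740, 125]);
translate([2215, 475, 262]) cube([30, 740, 125]);
translate([394, 402, 387]) cube([79, 886, 15]);
translate([505, 402, 387]) cube([79, 886, 15]);
translate([616, 402, 387]) cube([79, 886, 15]);
translate([727, 402, 387]) cube([79, 886, 15]);
translate([838, 402, 387]) cube([79, 886, 15]);
translate([949, 402, 387]) cube([79, 886, 15]);
translate([1060, 402, 387]) cube([79, 886, 15]);
translate([1171, 402, 387]) cube([79, 886, 15]);
translate([1282, 402, 387]) cube([79, 886, 15]);
translate([1393, 402, 387]) cube([79, 886, 15]);
translate([1504, 402, 387]) cube([79, 886, 15]);
translate([1615, 402, 387]) cube([79, 886, 15]);
translate([1726, 402, 387]) cube([79, 886, 15]);
translate([1837, 402, 387]) cube([79, 886, 15]);
translate([1948, 402, 387]) cube([79, 886, 15]);
translate([2059, 402, 387]) cube([79, 886, 15]);


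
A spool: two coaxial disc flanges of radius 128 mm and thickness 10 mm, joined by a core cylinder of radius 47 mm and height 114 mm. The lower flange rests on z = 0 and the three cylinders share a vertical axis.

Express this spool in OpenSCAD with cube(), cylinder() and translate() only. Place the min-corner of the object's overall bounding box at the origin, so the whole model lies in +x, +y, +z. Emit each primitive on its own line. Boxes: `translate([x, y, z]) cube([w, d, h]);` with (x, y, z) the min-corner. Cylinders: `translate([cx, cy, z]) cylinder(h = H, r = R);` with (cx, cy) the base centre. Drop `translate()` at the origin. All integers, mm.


translate([128, 128, 0]) cylinder(h = 10, r = 128);
translate([128, 128, 10]) cylinder(h = 114, r = 47);
translate([128, 128, 124]) cylinder(h = 10, r = 128);


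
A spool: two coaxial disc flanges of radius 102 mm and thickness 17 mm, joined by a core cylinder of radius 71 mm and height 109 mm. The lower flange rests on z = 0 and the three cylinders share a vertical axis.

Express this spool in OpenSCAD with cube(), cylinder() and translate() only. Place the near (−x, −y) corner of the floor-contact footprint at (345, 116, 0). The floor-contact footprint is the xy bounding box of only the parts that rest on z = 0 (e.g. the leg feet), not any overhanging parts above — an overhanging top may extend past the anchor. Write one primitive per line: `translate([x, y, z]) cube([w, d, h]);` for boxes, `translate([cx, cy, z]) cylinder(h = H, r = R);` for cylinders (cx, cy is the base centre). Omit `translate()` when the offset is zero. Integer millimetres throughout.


translate([447, 218, 0]) cylinder(h = 17, r = 102);
translate([447, 218, 17]) cylinder(h = 109, r = 71);
translate([447, 218, 126]) cylinder(h = 17, r = 102);


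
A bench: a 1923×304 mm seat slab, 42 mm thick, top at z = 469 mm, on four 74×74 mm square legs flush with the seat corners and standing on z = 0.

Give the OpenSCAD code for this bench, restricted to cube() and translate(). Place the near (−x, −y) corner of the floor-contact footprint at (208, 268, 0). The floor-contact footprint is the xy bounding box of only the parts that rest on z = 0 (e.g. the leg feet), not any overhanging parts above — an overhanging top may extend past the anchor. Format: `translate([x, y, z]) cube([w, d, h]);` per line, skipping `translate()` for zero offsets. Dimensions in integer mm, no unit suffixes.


// leg_h = 469 − 42 = 427
translate([208, 268, 427]) cube([1923, 304, 42]);
translate([208, 268, 0]) cube([74, 74, 427]);
translate([208, 498, 0]) cube([74, 74, 427]);
translate([2057, 268, 0]) cube([74, 74, 427]);
translate([2057, 498, 0]) cube([74, 74, 427]);


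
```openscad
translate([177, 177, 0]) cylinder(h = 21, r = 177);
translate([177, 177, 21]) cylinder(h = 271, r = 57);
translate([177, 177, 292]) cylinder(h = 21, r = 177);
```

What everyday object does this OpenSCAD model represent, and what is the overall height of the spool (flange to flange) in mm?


A spool. The overall height is 313 mm.

Three coaxial cylinders, large–small–large — a spool. Two 21 mm flanges and a 271 mm core give 21 + 271 + 21 = 313 mm.


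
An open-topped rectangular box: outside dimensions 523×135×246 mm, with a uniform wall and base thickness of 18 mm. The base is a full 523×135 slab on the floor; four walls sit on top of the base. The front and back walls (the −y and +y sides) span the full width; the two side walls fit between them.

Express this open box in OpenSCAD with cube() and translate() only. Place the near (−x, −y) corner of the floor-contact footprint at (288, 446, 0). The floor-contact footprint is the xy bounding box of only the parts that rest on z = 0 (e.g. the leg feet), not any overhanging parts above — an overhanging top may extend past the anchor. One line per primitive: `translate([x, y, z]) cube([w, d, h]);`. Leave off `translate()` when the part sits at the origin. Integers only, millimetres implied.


translate([288, 446, 0]) cube([523, 135, 18]);
translate([288, 446, 18]) cube([523, 18, 228]);
translate([288, 563, 18]) cube([523, 18, 228]);
translate([288, 464, 18]) cube([18, 99, 228]);
translate([793, 464, 18]) cube([18, 99, 228]);


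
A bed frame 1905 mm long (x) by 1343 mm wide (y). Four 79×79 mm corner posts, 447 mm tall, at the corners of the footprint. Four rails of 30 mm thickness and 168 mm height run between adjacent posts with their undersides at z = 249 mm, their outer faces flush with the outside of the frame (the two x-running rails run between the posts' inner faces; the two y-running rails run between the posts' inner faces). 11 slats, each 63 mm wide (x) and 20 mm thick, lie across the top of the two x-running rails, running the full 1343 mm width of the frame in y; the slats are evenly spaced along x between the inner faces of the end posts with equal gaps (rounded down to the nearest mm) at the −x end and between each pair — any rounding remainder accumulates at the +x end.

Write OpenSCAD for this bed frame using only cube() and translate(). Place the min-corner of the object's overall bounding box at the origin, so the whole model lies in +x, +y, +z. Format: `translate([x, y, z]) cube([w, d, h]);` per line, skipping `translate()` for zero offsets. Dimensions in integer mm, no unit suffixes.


// slat z = rail_z + rail_h = 249 + 168 = 417
// slat gap = ⌊(1747 − 11·63) / 12⌋ = 87
cube([79, 79, 447]);
translate([0, 1264, 0]) cube([79, 79, 447]);
translate([1826, 0, 0]) cube([79, 79, 447]);
translate([1826, 1264, 0]) cube([79, 79, 447]);
translate([79, 0, 249]) cube([1747, 30, 168]);
translate([79, 1313, 249]) cube([1747, 30, 168]);
translate([0, 79, 249]) cube([30, 1185, 168]);
translate([1875, 79, 249]) cube([30, 1185, 168]);
translate([166, 0, 417]) cube([63, 1343, 20]);
translate([316, 0, 417]) cube([63, 1343, 20]);
translate([466, 0, 417]) cube([63, 1343, 20]);
translate([616, 0, 417]) cube([63, 1343, 20]);
translate([766, 0, 417]) cube([63, 1343, 20]);
translate([916, 0, 417]) cube([63, 1343, 20]);
translate([1066, 0, 417]) cube([63, 1343, 20]);
translate([1216, 0, 417]) cube([63, 1343, 20]);
translate([1366, 0, 417]) cube([63, 1343, 20]);
translate([1516, 0, 417]) cube([63, 1343, 20]);
translate([1666, 0, 417]) cube([63, 1343, 20]);


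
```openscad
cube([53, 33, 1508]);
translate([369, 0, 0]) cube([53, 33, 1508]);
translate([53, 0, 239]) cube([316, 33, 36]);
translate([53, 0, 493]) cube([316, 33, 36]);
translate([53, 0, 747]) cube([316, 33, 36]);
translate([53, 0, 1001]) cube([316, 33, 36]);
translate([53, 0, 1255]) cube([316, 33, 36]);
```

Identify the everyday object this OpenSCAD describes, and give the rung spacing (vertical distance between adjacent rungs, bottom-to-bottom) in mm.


A ladder. The rung spacing is 254 mm.

Two tall 53×33 posts with 5 short bars between them — a ladder. Adjacent rungs sit at z = 239 and z = 493, so the spacing is 493 − 239 = 254 mm.


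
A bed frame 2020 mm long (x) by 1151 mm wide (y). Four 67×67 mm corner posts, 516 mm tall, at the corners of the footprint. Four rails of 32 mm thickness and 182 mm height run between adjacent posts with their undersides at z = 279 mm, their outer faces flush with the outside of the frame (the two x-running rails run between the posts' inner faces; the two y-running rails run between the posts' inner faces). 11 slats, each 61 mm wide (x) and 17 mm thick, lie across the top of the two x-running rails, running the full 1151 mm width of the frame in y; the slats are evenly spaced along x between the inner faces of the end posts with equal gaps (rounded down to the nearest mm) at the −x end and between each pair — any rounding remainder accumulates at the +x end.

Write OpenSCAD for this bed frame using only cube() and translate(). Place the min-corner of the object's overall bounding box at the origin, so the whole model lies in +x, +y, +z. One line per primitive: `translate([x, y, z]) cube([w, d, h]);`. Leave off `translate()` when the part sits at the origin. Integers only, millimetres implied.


// slat z = rail_z + rail_h = 279 + 182 = 461
// slat gap = ⌊(1886 − 11·61) / 12⌋ = 101
cube([67, 67, 516]);
translate([0, 1084, 0]) cube([67, 67, 516]);
translate([1953, 0, 0]) cube([67, 67, 516]);
translate([1953, 1084, 0]) cube([67, 67, 516]);
translate([67, 0, 279]) cube([1886, 32, 182]);
translate([67, 1119, 279]) cube([1886, 32, 182]);
translate([0, 67, 279]) cube([32, 1017, 182]);
translate([1988, 67, 279]) cube([32, 1017, 182]);
translate([168, 0, 461]) cube([61, 1151, 17]);
translate([330, 0, 461]) cube([61, 1151, 17]);
translate([492, 0, 461]) cube([61, 1151, 17]);
translate([654, 0, 461]) cube([61, 1151, 17]);
translate([816, 0, 461]) cube([61, 1151, 17]);
translate([978, 0, 461]) cube([61, 1151, 17]);
translate([1140, 0, 461]) cube([61, 1151, 17]);
translate([1302, 0, 461]) cube([61, 1151, 17]);
translate([1464, 0, 461]) cube([61, 1151, 17]);
translate([1626, 0, 461]) cube([61, 1151, 17]);
translate([1788, 0, 461]) cube([61, 1151, 17]);


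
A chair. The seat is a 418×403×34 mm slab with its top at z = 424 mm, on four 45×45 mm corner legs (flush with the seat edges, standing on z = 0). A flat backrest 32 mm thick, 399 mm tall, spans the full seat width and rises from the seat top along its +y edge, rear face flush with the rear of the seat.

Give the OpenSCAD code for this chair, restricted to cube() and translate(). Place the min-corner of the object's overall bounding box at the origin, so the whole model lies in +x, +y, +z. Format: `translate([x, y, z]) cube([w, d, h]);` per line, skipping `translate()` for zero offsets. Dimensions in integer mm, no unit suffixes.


translate([0, 0, 390]) cube([418, 403, 34]);
cube([45, 45, 390]);
translate([373, 0, 0]) cube([45, 45, 390]);
translate([0, 358, 0]) cube([45, 45, 390]);
translate([373, 358, 0]) cube([45, 45, 390]);
translate([0, 371, 424]) cube([418, 32, 399]);


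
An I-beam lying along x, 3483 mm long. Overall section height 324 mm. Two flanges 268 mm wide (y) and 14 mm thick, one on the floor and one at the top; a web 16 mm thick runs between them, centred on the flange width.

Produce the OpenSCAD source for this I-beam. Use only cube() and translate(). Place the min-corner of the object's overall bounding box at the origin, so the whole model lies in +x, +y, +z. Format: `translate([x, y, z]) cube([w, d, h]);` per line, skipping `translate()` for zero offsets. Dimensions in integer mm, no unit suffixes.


cube([3483, 268, 14]);
translate([0, 126, 14]) cube([3483, 16, 296]);
translate([0, 0, 310]) cube([3483, 268, 14]);


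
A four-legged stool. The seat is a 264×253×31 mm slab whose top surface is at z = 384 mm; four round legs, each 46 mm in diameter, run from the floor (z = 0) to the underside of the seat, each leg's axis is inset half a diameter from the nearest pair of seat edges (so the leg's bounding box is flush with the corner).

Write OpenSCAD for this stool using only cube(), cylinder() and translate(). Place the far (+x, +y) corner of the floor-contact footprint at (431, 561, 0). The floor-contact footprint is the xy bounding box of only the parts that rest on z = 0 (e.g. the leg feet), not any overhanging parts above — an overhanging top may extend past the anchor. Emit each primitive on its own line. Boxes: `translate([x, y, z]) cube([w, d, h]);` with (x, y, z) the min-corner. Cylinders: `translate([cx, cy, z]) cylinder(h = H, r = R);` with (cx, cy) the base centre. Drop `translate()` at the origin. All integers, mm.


translate([167, 308, 353]) cube([264, 253, 31]);
translate([190, 331, 0]) cylinder(h = 353, r = 23);
translate([408, 331, 0]) cylinder(h = 353, r = 23);
translate([190, 538, 0]) cylinder(h = 353, r = 23);
translate([408, 538, 0]) cylinder(h = 353, r = 23);


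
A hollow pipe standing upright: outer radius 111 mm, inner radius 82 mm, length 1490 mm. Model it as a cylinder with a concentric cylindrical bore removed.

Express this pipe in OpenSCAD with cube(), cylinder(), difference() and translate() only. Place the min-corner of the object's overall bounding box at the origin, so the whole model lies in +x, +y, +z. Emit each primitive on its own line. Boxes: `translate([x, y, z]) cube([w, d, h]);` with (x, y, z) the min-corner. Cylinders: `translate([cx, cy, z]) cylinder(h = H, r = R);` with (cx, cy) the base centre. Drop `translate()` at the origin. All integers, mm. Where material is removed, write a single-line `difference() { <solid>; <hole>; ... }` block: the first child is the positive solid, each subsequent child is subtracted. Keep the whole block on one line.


difference() { translate([111, 111, 0]) cylinder(h = 1490, r = 111); translate([111, 111, 0]) cylinder(h = 1490, r = 82); }


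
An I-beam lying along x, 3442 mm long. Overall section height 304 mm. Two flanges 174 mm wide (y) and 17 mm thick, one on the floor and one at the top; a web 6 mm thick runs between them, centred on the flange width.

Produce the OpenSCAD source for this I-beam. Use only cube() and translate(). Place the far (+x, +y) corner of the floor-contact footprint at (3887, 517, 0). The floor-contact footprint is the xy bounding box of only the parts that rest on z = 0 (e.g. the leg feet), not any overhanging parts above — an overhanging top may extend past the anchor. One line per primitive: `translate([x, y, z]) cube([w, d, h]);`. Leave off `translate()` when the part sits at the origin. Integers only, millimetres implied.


translate([445, 343, 0]) cube([3442, 174, 17]);
translate([445, 427, 17]) cube([3442, 6, 270]);
translate([445, 343, 287]) cube([3442, 174, 17]);


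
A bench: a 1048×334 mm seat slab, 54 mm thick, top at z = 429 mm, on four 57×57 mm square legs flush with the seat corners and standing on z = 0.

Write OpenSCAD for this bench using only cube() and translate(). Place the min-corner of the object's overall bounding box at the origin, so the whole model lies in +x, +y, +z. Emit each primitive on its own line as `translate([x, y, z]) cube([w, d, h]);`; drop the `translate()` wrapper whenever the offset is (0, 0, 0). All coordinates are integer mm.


translate([0, 0, 375]) cube([1048, 334, 54]);
cube([57, 57, 375]);
translate([0, 277, 0]) cube([57, 57, 375]);
translate([991, 0, 0]) cube([57, 57, 375]);
translate([991, 277, 0]) cube([57, 57, 375]);


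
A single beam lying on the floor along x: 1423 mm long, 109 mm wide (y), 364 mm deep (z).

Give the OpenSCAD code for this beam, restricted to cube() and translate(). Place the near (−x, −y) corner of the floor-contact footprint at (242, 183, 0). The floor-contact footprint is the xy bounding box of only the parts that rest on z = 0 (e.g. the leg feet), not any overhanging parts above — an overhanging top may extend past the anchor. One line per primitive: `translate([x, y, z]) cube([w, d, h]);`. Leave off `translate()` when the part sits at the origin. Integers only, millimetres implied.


translate([242, 183, 0]) cube([1423, 109, 364]);


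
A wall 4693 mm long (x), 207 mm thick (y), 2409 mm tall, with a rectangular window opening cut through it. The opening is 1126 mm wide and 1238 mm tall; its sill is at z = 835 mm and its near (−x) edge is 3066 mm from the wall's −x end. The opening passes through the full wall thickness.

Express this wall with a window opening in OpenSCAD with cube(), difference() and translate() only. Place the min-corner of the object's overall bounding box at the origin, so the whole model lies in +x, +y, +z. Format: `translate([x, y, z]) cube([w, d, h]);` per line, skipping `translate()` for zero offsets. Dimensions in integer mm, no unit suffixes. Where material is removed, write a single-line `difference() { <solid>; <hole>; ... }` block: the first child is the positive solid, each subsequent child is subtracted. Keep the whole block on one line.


difference() { cube([4693, 207, 2409]); translate([3066, 0, 835]) cube([1126, 207, 1238]); }


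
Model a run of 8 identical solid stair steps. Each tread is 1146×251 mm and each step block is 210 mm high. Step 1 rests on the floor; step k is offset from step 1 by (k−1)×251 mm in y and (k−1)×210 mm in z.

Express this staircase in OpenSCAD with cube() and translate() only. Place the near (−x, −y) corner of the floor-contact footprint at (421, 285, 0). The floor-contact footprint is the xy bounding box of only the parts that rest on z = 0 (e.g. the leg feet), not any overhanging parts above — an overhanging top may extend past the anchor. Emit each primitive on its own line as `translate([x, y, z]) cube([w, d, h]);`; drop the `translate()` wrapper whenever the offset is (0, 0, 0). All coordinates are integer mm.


translate([421, 285, 0]) cube([1146, 251, 210]);
translate([421, 536, 210]) cube([1146, 251, 210]);
translate([421, 787, 420]) cube([1146, 251, 210]);
translate([421, 1038, 630]) cube([1146, 251, 210]);
translate([421, 1289, 840]) cube([1146, 251, 210]);
translate([421, 1540, 1050]) cube([1146, 251, 210]);
translate([421, 1791, 1260]) cube([1146, 251, 210]);
translate([421, 2042, 1470]) cube([1146, 251, 210]);


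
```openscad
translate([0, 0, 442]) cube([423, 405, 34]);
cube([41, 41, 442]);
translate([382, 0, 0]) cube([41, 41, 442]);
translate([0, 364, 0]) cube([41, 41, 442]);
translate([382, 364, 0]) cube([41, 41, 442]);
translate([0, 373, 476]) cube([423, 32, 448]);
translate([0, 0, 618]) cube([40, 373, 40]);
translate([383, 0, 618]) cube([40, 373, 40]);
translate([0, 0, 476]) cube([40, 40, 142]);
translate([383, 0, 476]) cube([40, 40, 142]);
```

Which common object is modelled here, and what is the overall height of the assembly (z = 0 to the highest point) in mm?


A chair. The overall height is 924 mm.

A slab on four corner posts with a tall panel at the back — a chair. The seat slab sits at z = 442 with thickness 34, and the 448 mm backrest starts at the seat top, so the overall height is 442 + 34 + 448 = 924 mm.


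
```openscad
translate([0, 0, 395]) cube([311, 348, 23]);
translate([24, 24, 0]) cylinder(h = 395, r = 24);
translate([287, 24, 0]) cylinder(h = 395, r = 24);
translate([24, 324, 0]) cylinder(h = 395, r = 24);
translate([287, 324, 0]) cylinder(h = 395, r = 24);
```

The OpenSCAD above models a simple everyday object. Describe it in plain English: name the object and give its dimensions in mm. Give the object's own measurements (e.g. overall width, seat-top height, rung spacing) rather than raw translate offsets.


A simple wooden stool: a rectangular seat 311 mm (x) by 348 mm (y), 23 mm thick, top face at z = 418 mm, on four round legs, each 48 mm in diameter. The legs rest on z = 0, each leg's axis is inset half a diameter from the nearest pair of seat edges (so the leg's bounding box is flush with the corner).
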